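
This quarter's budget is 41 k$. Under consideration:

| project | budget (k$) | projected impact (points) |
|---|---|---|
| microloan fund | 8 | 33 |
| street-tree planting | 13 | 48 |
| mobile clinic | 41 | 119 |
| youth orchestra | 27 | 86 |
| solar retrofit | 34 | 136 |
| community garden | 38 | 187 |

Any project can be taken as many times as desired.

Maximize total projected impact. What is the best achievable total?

187

Density check — community garden 4.92, microloan fund 4.12, solar retrofit 4.00, street-tree planting 3.69 are the best per k$.
Taking community garden: 38 k$ used, 187 in projected impact.
Nothing else within 41 k$ beats 187.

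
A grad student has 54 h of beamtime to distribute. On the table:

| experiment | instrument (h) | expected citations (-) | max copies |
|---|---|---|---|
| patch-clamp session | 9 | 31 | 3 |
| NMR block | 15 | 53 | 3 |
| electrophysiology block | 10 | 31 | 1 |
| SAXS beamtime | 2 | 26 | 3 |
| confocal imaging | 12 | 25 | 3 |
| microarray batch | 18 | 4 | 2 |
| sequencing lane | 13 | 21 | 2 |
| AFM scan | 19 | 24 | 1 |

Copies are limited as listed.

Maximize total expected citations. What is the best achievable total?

Filling by ratio: 3×NMR block + 3×SAXS beamtime for 237, with 3 h left unused.
Dropping NMR block frees 15 h; slotting in 2×patch-clamp session (18 h) lifts the total to 246 at 54 h.
No other feasible combination exceeds 246.

246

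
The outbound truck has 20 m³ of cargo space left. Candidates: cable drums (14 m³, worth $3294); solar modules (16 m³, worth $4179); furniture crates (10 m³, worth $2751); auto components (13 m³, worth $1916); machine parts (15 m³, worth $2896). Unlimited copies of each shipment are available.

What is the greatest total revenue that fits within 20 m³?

5502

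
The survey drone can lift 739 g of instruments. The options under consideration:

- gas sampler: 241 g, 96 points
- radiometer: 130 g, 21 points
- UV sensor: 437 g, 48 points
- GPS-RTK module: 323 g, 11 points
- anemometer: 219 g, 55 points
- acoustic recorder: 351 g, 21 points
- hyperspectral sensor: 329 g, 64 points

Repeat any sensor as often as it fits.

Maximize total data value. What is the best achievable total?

By data value per g: gas sampler 0.40, anemometer 0.25, hyperspectral sensor 0.19 lead.
Best packing: 3×gas sampler — 723 g, 288 total.

288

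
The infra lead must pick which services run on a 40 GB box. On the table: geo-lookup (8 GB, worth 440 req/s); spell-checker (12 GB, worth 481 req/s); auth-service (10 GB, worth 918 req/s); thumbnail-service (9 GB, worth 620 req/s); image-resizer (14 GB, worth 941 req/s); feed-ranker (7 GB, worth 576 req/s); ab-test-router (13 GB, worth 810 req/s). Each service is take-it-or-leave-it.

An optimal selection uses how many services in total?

4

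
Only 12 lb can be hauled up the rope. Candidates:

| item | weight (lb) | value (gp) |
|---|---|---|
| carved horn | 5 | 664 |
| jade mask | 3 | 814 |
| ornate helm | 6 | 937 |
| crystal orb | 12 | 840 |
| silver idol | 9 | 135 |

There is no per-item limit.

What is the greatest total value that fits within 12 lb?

3256

Density check — jade mask 271.33, ornate helm 156.17, carved horn 132.80 are the best per lb.
The ratio ordering already packs tightly: 4×jade mask, 12 lb, 3256.
Every other selection either busts 12 lb or fails to beat 3256.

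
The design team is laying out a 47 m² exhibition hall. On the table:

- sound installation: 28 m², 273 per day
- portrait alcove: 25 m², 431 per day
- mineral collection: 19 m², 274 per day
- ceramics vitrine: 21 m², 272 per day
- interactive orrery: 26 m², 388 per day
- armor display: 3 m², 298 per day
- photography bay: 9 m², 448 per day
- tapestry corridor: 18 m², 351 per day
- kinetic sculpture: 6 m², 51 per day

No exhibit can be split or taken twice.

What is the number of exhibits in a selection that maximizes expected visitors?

4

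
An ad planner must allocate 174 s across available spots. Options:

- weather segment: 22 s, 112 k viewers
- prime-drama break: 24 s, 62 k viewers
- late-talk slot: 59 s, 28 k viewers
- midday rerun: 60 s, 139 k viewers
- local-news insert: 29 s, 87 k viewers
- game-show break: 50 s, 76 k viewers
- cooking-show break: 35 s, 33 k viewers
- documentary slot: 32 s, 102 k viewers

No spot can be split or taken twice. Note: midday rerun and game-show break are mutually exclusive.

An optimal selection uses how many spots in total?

5

The maximum expected reach within 174 s is 502.
One optimal bundle: weather segment + prime-drama break + midday rerun + local-news insert + documentary slot (167 s).
All optima have 5 spots.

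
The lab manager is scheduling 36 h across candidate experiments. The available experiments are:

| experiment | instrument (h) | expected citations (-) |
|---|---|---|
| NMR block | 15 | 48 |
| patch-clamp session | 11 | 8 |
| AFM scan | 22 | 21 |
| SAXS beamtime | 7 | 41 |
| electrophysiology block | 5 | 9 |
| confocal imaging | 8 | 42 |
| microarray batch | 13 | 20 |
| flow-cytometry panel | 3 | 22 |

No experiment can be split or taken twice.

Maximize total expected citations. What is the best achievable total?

153

Taking NMR block + SAXS beamtime + confocal imaging + flow-cytometry panel: 33 h used, 153 in expected citations.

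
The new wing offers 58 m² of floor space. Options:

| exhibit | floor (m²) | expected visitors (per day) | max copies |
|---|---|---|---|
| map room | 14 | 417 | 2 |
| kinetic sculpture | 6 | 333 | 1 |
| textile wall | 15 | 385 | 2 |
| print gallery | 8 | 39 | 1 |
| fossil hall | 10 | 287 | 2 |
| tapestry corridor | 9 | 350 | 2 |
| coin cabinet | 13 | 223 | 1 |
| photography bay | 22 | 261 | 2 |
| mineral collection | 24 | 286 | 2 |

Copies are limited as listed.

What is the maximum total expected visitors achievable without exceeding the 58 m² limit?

2024

Greedy by ratio would take 2×map room + kinetic sculpture + 2×tapestry corridor: 52 m² used, total 1867.
The 14 m² tied up in map room is better spent on 2×fossil hall — total rises to 2024 (58 m²).
Nothing else within 58 m² beats 2024.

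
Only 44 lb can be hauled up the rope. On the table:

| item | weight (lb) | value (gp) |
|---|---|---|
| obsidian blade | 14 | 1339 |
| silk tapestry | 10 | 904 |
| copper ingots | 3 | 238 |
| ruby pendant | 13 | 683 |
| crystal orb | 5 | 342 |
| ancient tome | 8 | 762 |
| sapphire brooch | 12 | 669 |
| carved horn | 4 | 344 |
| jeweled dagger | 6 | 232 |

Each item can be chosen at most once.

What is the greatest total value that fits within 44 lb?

3929

The ratio ordering already packs tightly: obsidian blade + silk tapestry + copper ingots + crystal orb + ancient tome + carved horn, 44 lb, 3929.
Next best is obsidian blade + silk tapestry + crystal orb + ancient tome + carved horn at 3691 (41 lb) — short by 238.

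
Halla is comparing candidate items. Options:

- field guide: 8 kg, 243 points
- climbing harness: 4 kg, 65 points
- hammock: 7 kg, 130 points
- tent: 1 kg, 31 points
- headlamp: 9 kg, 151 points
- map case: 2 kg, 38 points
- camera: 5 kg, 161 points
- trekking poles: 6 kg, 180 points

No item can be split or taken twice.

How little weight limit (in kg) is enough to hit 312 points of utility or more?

11

Look for the lowest-weight combination reaching 312.
field guide + tent + map case: 312 utility at 11 kg.
Below 11 kg the best achievable stays under 312.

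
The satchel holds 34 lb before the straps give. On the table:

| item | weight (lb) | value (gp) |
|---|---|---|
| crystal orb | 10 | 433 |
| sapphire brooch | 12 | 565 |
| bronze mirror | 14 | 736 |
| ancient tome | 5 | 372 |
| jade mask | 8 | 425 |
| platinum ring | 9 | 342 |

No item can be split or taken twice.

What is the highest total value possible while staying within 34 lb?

1726

Density check — ancient tome 74.40, jade mask 53.12, bronze mirror 52.57, sapphire brooch 47.08 are the best per lb.
The ratio heuristic lands on bronze mirror + ancient tome + jade mask (1533) but leaves 7 lb idle.
Replace ancient tome with sapphire brooch: the trade gains 193 net, giving 1726 at 34 lb.
The closest alternative, sapphire brooch + ancient tome + jade mask + platinum ring, reaches only 1704.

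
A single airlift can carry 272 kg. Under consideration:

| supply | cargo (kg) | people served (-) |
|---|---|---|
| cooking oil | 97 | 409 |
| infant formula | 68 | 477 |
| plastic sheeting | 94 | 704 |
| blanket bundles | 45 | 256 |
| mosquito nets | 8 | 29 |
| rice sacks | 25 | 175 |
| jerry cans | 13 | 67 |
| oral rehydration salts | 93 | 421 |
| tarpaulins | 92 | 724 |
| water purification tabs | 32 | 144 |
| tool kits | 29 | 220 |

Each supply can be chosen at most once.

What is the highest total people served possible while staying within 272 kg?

1972

Ranking by ratio (people served/kg): tarpaulins 7.87, tool kits 7.59, plastic sheeting 7.49.
Filling by ratio: plastic sheeting + mosquito nets + rice sacks + jerry cans + tarpaulins + tool kits for 1919, with 11 kg left unused.
Dropping mosquito nets and rice sacks and tool kits frees 62 kg; slotting in infant formula (68 kg) lifts the total to 1972 at 267 kg.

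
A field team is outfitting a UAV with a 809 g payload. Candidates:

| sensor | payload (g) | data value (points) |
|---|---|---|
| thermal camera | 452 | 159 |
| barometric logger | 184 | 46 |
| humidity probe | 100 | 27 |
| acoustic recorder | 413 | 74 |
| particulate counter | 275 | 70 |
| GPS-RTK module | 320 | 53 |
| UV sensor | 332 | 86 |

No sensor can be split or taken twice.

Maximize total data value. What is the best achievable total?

Filling by ratio: thermal camera + barometric logger + humidity probe for 232, with 73 g left unused.
The 284 g tied up in barometric logger and humidity probe is better spent on UV sensor — total rises to 245 (784 g).
Next best is thermal camera + barometric logger + humidity probe at 232 (736 g) — short by 13.

245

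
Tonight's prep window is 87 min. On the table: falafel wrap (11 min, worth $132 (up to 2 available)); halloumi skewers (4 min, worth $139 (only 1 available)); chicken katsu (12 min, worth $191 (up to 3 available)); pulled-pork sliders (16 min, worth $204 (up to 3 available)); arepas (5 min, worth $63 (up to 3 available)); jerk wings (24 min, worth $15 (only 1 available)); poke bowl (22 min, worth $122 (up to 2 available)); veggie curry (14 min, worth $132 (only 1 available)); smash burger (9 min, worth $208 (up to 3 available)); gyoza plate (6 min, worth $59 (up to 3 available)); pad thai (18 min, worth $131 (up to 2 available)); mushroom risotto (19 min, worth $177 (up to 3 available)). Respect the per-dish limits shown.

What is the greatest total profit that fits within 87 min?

1553

By profit per min: halloumi skewers 34.75, smash burger 23.11, chicken katsu 15.92, pulled-pork sliders 12.75 lead.
The ratio heuristic lands on halloumi skewers + 3×chicken katsu + pulled-pork sliders + 3×smash burger (1540) but leaves 4 min idle.
The 12 min tied up in chicken katsu is better spent on pulled-pork sliders — total rises to 1553 (87 min).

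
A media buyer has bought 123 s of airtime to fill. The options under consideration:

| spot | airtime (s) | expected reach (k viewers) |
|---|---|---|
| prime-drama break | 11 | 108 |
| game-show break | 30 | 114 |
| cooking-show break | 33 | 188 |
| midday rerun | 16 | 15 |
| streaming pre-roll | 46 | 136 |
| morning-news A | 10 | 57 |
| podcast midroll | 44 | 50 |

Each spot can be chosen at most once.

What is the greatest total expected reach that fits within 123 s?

By expected reach per s: prime-drama break 9.82, morning-news A 5.70, cooking-show break 5.70 lead.
Greedy by ratio would take prime-drama break + game-show break + cooking-show break + midday rerun + morning-news A: 100 s used, total 482.
Replace midday rerun and morning-news A with streaming pre-roll: the trade gains 64 net, giving 546 at 120 s.
The spare 3 s is too small for any remaining spot, and no exchange beats 546.

546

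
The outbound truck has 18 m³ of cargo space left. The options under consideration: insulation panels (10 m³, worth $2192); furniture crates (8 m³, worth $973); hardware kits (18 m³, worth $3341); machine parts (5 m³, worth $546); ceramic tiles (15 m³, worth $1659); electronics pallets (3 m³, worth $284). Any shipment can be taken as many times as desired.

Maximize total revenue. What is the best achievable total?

3341

Greedy by ratio would take insulation panels + furniture crates: 18 m³ used, total 3165.
Dropping insulation panels and furniture crates frees 18 m³; slotting in hardware kits (18 m³) lifts the total to 3341 at 18 m³.
Nothing else within 18 m³ beats 3341.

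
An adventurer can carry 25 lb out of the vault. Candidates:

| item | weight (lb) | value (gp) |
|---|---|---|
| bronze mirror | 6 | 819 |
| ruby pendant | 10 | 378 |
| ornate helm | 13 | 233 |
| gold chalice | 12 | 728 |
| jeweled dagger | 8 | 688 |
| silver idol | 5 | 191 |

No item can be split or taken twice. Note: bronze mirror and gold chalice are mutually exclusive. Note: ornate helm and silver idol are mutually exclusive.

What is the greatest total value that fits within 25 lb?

1885

Density check — bronze mirror 136.50, jeweled dagger 86.00, gold chalice 60.67 are the best per lb.
Taking the top-ratio items first gives bronze mirror + jeweled dagger + silver idol for 1698 (19 lb).
Replace silver idol with ruby pendant: the trade gains 187 net, giving 1885 at 24 lb.
The spare 1 lb is too small for any remaining item, and no feasible exchange beats 1885.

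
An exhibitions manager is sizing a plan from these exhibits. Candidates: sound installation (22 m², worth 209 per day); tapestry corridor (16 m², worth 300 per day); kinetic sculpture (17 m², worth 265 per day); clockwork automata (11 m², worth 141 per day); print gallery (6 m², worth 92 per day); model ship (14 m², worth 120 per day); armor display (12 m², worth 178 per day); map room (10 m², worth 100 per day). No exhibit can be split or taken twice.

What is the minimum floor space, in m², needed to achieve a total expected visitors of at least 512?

Look for the lowest-floor combination reaching 512.
tapestry corridor + kinetic sculpture: 565 expected visitors at 33 m².
No combination under 33 m² hits 512.

33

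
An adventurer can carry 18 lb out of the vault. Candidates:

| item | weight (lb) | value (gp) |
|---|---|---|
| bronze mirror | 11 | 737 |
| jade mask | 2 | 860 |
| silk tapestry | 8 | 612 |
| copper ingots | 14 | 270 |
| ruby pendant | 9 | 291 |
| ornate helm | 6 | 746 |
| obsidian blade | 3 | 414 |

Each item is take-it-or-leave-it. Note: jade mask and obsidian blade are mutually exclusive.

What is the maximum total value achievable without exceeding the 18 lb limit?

2218

Jade mask + silk tapestry + ornate helm uses 16 of the 18 lb and totals 2218.
Every other selection either busts 18 lb or breaks a pairing rule or fails to beat 2218.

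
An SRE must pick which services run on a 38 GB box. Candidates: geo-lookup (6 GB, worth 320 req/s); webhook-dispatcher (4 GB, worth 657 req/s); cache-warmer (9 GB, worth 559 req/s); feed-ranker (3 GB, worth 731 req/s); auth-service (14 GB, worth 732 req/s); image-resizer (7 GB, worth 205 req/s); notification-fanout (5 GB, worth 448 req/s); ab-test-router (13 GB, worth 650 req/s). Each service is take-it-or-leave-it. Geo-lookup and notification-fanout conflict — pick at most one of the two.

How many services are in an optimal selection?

Best achievable throughput is 3127.
One optimal bundle: webhook-dispatcher + cache-warmer + feed-ranker + auth-service + notification-fanout (35 GB).
Every optimal selection uses 5 services.

5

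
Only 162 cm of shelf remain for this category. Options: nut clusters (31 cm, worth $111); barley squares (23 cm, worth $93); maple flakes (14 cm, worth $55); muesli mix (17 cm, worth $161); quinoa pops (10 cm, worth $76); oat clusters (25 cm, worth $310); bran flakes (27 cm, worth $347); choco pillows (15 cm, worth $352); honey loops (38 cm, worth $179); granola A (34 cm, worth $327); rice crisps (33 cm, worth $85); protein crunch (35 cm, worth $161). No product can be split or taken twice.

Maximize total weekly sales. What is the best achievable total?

1684

The ratio heuristic lands on barley squares + muesli mix + quinoa pops + oat clusters + bran flakes + choco pillows + granola A (1666) but leaves 11 cm idle.
Dropping barley squares frees 23 cm; slotting in nut clusters (31 cm) lifts the total to 1684 at 159 cm.
Runner-up muesli mix + oat clusters + bran flakes + choco pillows + honey loops + granola A tops out at 1676.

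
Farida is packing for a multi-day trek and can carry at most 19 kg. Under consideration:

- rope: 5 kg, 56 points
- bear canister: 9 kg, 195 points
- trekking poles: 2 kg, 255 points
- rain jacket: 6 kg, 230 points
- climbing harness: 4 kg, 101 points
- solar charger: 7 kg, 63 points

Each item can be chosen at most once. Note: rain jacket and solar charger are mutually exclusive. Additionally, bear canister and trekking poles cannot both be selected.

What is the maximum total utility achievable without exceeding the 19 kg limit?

642

Taking rope + trekking poles + rain jacket + climbing harness: 17 kg used, 642 in utility.
That's the maximum — no feasible swap from here does better than 642.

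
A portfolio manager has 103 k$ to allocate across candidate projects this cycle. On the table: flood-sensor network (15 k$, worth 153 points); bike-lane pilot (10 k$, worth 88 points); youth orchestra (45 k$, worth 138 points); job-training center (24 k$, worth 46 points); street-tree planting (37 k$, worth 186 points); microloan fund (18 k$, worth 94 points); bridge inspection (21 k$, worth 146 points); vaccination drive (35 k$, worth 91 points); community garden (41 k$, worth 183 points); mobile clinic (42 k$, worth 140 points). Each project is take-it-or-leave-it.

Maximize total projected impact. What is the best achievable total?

667

The ratio ordering already packs tightly: flood-sensor network + bike-lane pilot + street-tree planting + microloan fund + bridge inspection, 101 k$, 667.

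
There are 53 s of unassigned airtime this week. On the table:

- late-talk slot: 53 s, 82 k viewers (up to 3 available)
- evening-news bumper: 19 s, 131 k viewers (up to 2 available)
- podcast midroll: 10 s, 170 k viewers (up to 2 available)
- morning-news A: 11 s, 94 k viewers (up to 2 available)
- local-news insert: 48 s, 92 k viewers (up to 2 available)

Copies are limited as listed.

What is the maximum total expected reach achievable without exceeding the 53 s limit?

565

The ratio heuristic lands on 2×podcast midroll + 2×morning-news A (528) but leaves 11 s idle.
Replace morning-news A with evening-news bumper: the trade gains 37 net, giving 565 at 50 s.
The spare 3 s is too small for any remaining spot, and no exchange beats 565.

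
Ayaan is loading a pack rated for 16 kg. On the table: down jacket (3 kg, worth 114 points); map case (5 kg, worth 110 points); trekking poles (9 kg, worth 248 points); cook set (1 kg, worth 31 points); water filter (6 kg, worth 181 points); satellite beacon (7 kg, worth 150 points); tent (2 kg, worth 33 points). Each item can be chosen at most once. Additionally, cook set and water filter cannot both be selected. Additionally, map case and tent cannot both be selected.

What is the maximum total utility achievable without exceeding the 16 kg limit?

445

Down jacket + water filter + satellite beacon uses 16 of the 16 kg and totals 445.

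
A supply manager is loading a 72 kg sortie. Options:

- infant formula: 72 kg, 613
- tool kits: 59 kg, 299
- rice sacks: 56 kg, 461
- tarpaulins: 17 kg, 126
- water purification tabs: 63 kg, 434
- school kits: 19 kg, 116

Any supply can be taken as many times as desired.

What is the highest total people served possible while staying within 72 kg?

613

By people served per kg: infant formula 8.51, rice sacks 8.23, tarpaulins 7.41 lead.
Best packing: infant formula — 72 kg, 613 total.
No other feasible combination exceeds 613.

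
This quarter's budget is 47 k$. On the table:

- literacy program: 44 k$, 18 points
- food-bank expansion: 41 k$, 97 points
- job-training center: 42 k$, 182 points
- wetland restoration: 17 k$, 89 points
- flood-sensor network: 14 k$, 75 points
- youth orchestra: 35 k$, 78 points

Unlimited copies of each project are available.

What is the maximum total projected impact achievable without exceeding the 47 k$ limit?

239

Ranking by ratio (projected impact/k$): flood-sensor network 5.36, wetland restoration 5.24, job-training center 4.33.
Greedy by ratio would take 3×flood-sensor network: 42 k$ used, total 225.
Replace flood-sensor network with wetland restoration: the trade gains 14 net, giving 239 at 45 k$.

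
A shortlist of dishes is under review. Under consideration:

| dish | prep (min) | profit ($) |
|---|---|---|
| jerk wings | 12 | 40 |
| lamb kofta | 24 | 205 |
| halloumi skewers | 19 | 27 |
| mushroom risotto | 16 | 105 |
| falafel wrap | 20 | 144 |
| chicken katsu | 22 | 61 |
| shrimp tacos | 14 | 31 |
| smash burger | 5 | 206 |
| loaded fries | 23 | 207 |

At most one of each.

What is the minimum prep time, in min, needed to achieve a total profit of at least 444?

Look for the lowest-prep combination reaching 444.
jerk wings + smash burger + loaded fries: 453 profit at 40 min.
No combination under 40 min hits 444.

40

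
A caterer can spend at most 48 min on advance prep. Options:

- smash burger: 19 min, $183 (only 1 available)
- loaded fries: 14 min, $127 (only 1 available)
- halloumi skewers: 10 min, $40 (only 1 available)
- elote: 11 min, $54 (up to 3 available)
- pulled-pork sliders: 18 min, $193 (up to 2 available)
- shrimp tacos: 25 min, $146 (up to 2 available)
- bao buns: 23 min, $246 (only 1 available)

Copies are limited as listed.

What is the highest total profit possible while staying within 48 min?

Taking elote + 2×pulled-pork sliders: 47 min used, 440 in profit.
Every other selection either busts 48 min or exceeds an availability limit or fails to beat 440.

440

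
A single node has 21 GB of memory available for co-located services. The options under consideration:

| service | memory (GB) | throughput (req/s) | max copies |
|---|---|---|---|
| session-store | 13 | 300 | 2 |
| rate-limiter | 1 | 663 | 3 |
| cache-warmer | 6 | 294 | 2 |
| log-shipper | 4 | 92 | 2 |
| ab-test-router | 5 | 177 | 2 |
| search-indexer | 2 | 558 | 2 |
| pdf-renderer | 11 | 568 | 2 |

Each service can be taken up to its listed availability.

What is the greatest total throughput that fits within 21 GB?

3693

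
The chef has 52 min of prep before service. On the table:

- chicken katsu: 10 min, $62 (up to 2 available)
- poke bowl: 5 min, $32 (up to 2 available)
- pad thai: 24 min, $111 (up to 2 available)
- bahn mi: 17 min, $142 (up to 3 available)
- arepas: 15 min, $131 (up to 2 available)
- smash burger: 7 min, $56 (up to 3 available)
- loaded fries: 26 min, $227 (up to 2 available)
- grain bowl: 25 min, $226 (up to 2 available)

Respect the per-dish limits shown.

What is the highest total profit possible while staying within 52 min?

454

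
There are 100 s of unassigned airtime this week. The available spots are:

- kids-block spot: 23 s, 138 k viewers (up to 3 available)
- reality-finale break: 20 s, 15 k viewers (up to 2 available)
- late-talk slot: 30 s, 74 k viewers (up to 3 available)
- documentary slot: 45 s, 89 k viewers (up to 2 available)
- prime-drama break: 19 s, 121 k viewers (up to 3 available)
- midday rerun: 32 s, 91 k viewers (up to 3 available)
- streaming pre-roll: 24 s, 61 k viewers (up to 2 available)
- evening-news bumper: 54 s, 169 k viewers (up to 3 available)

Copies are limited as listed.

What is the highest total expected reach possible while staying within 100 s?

535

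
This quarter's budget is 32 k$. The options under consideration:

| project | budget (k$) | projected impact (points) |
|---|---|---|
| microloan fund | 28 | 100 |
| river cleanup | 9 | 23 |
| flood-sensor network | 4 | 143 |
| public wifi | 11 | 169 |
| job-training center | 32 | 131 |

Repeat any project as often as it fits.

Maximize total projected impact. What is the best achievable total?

1144

8×flood-sensor network uses 32 of the 32 k$ and totals 1144.
Every other selection either busts 32 k$ or fails to beat 1144.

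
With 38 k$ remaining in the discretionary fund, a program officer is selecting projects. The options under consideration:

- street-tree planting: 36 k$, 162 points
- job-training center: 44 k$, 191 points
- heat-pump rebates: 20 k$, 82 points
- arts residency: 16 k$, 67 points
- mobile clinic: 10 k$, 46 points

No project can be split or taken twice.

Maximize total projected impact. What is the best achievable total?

Greedy by ratio would take arts residency + mobile clinic: 26 k$ used, total 113.
Replace arts residency and mobile clinic with street-tree planting: the trade gains 49 net, giving 162 at 36 k$.

162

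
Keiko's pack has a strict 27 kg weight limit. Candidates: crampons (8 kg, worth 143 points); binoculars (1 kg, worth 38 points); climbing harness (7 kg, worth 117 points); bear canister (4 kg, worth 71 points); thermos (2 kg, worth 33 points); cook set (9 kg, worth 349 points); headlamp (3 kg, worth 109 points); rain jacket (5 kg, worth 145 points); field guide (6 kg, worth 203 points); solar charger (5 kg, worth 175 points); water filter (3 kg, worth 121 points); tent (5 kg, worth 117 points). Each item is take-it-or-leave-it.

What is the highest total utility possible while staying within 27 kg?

995

Binoculars + cook set + headlamp + field guide + solar charger + water filter uses 27 of the 27 kg and totals 995.
That's the maximum — no swap from here does better than 995.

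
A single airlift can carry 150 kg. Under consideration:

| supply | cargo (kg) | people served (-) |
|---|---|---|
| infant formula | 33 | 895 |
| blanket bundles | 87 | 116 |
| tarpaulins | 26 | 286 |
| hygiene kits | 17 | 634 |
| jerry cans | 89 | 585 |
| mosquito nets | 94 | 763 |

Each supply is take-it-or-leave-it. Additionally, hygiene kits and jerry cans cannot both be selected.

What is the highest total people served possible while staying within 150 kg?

2292

By people served per kg: hygiene kits 37.29, infant formula 27.12, tarpaulins 11.00 lead.
The ratio heuristic lands on infant formula + tarpaulins + hygiene kits (1815) but leaves 74 kg idle.
Dropping tarpaulins frees 26 kg; slotting in mosquito nets (94 kg) lifts the total to 2292 at 144 kg.
The spare 6 kg is too small for any remaining supply, and no feasible exchange beats 2292.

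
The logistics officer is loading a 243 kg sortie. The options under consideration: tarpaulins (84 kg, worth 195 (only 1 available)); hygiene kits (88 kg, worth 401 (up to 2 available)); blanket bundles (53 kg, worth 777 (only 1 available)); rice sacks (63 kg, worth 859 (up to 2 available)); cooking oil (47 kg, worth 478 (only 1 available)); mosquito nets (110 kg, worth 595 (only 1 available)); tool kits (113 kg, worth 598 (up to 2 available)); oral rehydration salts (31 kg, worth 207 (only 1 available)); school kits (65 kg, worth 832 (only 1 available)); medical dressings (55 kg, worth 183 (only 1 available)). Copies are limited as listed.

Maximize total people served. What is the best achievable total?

Taking the top-ratio supplies first gives blanket bundles + 2×rice sacks + cooking oil for 2973 (226 kg).
Dropping blanket bundles frees 53 kg; slotting in school kits (65 kg) lifts the total to 3028 at 238 kg.
No other feasible combination exceeds 3028.

3028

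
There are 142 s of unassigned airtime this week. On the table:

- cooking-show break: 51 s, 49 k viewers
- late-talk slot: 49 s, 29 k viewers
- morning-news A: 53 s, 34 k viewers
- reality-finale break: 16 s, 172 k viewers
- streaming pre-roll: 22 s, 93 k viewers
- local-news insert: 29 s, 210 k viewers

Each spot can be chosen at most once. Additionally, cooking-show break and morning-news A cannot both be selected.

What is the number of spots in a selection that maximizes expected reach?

4

Best achievable expected reach is 524.
For example cooking-show break + reality-finale break + streaming pre-roll + local-news insert achieves it, using 118 s.
Every optimal selection uses 4 spots.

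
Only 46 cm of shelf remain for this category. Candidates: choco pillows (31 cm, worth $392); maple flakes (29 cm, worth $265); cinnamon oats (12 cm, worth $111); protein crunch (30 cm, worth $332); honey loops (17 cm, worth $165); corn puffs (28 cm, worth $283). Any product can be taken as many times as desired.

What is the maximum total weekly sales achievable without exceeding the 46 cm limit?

503

Best packing: choco pillows + cinnamon oats — 43 cm, 503 total.
Nothing else within 46 cm beats 503.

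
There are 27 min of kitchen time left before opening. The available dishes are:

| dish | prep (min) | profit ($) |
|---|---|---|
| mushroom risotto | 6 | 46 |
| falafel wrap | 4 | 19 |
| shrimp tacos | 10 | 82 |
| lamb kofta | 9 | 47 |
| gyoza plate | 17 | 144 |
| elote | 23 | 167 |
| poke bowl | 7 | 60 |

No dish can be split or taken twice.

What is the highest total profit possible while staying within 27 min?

Ranking by ratio (profit/min): poke bowl 8.57, gyoza plate 8.47, shrimp tacos 8.20.
The ratio heuristic lands on gyoza plate + poke bowl (204) but leaves 3 min idle.
Replace poke bowl with shrimp tacos: the trade gains 22 net, giving 226 at 27 min.
Every other selection either busts 27 min or fails to beat 226.

226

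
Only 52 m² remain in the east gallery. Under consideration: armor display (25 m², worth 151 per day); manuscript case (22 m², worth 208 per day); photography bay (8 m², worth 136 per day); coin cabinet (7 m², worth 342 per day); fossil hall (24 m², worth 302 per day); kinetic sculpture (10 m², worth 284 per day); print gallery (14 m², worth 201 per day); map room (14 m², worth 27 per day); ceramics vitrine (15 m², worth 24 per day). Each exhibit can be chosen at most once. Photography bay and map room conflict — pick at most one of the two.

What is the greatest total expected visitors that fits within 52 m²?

Ranking by ratio (expected visitors/m²): coin cabinet 48.86, kinetic sculpture 28.40, photography bay 17.00, print gallery 14.36.
Filling by ratio: photography bay + coin cabinet + kinetic sculpture + print gallery for 963, with 13 m² left unused.
Replace print gallery with fossil hall: the trade gains 101 net, giving 1064 at 49 m².
Next best is manuscript case + photography bay + coin cabinet + kinetic sculpture at 970 (47 m²) — short by 94.

1064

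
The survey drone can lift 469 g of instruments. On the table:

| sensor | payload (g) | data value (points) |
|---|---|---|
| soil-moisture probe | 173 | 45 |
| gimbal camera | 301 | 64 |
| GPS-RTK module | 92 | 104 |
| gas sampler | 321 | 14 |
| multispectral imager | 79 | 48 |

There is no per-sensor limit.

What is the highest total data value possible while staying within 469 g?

520

Density check — GPS-RTK module 1.13, multispectral imager 0.61, soil-moisture probe 0.26 are the best per g.
Taking 5×GPS-RTK module: 460 g used, 520 in data value.
That's the maximum — no swap from here does better than 520.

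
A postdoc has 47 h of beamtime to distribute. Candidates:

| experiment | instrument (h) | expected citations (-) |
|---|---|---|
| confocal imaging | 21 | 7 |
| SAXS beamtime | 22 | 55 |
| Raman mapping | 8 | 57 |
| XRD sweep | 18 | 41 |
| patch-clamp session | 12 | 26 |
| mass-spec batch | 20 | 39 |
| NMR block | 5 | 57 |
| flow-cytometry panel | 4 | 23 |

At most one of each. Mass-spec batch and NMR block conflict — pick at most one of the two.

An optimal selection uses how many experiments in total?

The maximum expected citations within 47 h is 204.
One optimal bundle: Raman mapping + XRD sweep + patch-clamp session + NMR block + flow-cytometry panel (47 h).
Any selection reaching 204 contains exactly 5 experiments.

5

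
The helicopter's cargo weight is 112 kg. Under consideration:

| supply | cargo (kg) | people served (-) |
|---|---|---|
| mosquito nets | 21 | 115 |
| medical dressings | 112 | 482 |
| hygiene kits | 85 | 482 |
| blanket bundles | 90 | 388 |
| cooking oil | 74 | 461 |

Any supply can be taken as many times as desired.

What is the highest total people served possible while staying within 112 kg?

597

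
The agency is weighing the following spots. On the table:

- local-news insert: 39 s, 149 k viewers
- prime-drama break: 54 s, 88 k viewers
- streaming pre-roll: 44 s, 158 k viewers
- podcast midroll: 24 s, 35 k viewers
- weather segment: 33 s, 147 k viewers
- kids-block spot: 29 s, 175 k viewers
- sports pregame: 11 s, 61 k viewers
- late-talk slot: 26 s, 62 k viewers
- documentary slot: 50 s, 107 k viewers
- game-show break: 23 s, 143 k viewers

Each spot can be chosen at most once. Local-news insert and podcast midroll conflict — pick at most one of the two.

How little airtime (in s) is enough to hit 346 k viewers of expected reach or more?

Look for the lowest-airtime combination reaching 346.
Taking kids-block spot + sports pregame + game-show break gives 379 (≥ 346) for 63 s.
No combination under 63 s hits 346.

63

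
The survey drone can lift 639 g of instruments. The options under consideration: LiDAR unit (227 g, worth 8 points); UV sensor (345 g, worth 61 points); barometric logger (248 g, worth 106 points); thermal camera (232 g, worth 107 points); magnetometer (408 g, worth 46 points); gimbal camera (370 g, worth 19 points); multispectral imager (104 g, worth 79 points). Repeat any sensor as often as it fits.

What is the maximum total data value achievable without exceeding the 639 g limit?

474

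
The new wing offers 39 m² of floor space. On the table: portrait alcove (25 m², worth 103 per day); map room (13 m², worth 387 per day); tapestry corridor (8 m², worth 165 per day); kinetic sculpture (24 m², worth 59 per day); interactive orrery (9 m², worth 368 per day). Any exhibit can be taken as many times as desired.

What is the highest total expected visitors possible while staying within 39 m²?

Ranking by ratio (expected visitors/m²): interactive orrery 40.89, map room 29.77, tapestry corridor 20.62, portrait alcove 4.12.
The ratio ordering already packs tightly: 4×interactive orrery, 36 m², 1472.
Every other selection either busts 39 m² or fails to beat 1472.

1472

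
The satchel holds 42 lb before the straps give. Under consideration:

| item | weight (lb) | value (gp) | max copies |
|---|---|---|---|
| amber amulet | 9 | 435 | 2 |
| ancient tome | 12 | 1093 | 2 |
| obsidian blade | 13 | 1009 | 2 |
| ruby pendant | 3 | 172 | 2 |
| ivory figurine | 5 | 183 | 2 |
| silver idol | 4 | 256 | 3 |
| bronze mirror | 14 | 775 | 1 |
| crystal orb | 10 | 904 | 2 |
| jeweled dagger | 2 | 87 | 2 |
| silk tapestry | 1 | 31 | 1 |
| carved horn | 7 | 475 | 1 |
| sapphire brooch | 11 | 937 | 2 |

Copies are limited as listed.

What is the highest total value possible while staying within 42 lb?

3682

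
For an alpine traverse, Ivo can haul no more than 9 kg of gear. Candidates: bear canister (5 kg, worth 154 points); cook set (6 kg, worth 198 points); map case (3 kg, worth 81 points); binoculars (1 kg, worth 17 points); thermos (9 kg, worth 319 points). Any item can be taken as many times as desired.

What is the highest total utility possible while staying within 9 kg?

Taking thermos: 9 kg used, 319 in utility.
Every other selection either busts 9 kg or fails to beat 319.

319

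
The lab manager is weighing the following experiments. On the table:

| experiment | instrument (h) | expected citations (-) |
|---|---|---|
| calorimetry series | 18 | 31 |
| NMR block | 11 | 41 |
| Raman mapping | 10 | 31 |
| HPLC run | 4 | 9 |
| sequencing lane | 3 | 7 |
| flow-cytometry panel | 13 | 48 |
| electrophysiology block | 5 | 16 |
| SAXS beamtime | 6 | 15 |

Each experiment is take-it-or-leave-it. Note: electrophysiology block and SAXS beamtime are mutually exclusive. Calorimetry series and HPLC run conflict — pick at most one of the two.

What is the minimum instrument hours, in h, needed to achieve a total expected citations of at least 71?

21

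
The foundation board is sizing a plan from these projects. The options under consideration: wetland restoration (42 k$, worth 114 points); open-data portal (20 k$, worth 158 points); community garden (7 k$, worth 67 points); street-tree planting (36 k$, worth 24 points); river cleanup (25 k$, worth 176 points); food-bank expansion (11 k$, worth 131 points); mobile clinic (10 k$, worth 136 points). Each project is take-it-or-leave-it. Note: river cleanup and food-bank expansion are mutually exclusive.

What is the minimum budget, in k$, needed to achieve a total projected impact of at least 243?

Need the lightest bundle worth ≥ 243.
food-bank expansion + mobile clinic reaches 267 using 21 k$.
Below 21 k$ the best achievable stays under 243.

21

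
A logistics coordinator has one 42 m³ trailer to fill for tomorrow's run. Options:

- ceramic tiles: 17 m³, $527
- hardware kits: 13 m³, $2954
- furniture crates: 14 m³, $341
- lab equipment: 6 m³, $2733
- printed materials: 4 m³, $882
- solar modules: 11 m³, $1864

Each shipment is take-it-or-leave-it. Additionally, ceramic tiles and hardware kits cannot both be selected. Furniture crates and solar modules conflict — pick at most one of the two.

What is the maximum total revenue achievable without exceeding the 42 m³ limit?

Hardware kits + lab equipment + printed materials + solar modules uses 34 of the 42 m³ and totals 8433.

8433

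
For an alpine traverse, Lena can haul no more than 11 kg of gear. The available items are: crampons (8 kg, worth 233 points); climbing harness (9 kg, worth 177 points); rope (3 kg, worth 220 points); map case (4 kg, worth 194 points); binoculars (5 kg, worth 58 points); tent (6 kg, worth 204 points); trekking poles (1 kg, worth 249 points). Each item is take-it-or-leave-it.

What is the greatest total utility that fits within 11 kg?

Greedy by ratio would take rope + map case + trekking poles: 8 kg used, total 663.
Replace map case with tent: the trade gains 10 net, giving 673 at 10 kg.

673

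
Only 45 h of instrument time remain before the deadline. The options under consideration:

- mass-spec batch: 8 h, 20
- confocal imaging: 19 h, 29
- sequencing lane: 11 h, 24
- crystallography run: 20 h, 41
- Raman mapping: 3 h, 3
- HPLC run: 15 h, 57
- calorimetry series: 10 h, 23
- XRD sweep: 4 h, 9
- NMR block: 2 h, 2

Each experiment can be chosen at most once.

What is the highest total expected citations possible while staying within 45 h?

124

By expected citations per h: HPLC run 3.80, mass-spec batch 2.50, calorimetry series 2.30, XRD sweep 2.25 lead.
A density-first pass picks mass-spec batch + Raman mapping + HPLC run + calorimetry series + XRD sweep + NMR block — 114 at 42 h.
Dropping Raman mapping and XRD sweep and NMR block frees 9 h; slotting in sequencing lane (11 h) lifts the total to 124 at 44 h.
Nothing else within 45 h beats 124.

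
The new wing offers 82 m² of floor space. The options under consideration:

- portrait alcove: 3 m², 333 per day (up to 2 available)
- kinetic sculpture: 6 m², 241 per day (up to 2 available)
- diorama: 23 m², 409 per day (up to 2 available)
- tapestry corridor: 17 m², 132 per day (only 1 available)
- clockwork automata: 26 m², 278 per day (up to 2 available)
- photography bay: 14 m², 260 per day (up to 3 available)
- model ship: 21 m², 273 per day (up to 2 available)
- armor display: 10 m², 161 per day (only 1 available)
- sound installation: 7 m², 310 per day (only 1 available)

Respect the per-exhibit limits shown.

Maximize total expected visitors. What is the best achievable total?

2437

Taking the top-ratio exhibits first gives 2×portrait alcove + 2×kinetic sculpture + 3×photography bay + armor display + sound installation for 2399 (77 m²).
Replace 3×photography bay with 2×diorama: the trade gains 38 net, giving 2437 at 81 m².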